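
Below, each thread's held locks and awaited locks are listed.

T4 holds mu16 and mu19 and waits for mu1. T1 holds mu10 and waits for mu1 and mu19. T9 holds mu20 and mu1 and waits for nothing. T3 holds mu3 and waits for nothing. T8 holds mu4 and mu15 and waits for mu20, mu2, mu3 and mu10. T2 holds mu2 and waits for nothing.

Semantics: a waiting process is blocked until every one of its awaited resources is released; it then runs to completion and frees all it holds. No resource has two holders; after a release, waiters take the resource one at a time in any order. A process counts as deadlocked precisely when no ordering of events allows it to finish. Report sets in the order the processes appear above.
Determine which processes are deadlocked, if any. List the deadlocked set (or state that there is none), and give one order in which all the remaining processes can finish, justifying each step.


The deadlocked set is empty.
Key observation: every chain of waits terminates; starting from the processes that wait on nothing, all the rest unlock in turn.
A valid finishing order for the others: T2, T3, T9, T4, T1, T8.
Check, step by step:
  T2 waits on nothing -> runs at once and releases mu2
  T3 waits on nothing -> runs at once and releases mu3
  T9 waits on nothing -> runs at once and releases mu20 and mu1
  T4 waits on mu1 — all released -> runs and releases mu16 and mu19
  T1 waits on mu1 and mu19 — all released -> runs and releases mu10
  T8 waits on mu20, mu2, mu3 and mu10 — all released -> runs and releases mu4 and mu15


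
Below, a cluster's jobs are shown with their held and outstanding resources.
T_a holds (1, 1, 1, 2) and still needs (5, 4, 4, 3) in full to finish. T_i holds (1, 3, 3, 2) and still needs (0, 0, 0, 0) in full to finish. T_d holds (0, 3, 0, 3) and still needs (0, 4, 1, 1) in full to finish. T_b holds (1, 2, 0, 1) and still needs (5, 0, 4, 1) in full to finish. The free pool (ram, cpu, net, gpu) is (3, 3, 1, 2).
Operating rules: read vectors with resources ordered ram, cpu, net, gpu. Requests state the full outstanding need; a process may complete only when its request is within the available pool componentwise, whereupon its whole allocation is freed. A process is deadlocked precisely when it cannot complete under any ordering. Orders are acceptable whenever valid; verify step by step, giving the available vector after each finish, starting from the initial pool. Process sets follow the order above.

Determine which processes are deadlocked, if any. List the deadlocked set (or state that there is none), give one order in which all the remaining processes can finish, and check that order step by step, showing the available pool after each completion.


Deadlocked set: T_a and T_b.
Key observation: the pool after T_i, T_d is (4, 9, 4, 7); every surviving request exceeds it in ram, so progress ends there.
The rest can finish in the order T_i, T_d. Step-by-step check:
  pool = (3, 3, 1, 2)
  T_i needs (0, 0, 0, 0) <= (3, 3, 1, 2) -> finishes; pool += (1, 3, 3, 2) = (4, 6, 4, 4)
  T_d needs (0, 4, 1, 1) <= (4, 6, 4, 4) -> finishes; pool += (0, 3, 0, 3) = (4, 9, 4, 7)
The stuck group stays short no matter what:
  T_a still needs (5, 4, 4, 3) but only (4, 9, 4, 7) is free — short on ram
  T_b still needs (5, 0, 4, 1) but only (4, 9, 4, 7) is free — short on ram


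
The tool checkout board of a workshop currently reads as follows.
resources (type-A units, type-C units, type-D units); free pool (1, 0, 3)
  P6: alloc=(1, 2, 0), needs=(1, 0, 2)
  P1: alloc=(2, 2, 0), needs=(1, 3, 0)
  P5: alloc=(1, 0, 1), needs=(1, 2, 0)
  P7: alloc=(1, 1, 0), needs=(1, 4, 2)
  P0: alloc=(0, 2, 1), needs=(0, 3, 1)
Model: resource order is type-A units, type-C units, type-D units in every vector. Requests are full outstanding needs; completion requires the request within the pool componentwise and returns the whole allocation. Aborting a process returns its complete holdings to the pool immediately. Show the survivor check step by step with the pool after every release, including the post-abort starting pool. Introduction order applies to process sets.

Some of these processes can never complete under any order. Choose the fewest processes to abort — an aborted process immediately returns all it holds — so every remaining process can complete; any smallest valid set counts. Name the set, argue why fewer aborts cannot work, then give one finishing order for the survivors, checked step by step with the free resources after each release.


Abort P0.
Key observation: before aborting P0, P1 was permanently blocked — no order could ever run it; afterwards it completes at step 2.
Minimality: the empty abort set fails — the state is deadlocked as it stands.
One survivor order: P6, P1, P5, P7. Check, step by step (post-abort pool first):
  pool = (1, 2, 4)
  run P6 (needs (1, 0, 2), free (1, 2, 4)); after release of (1, 2, 0) the pool is (2, 4, 4)
  run P1 (needs (1, 3, 0), free (2, 4, 4)); after release of (2, 2, 0) the pool is (4, 6, 4)
  run P5 (needs (1, 2, 0), free (4, 6, 4)); after release of (1, 0, 1) the pool is (5, 6, 5)
  run P7 (needs (1, 4, 2), free (5, 6, 5)); after release of (1, 1, 0) the pool is (6, 7, 5)


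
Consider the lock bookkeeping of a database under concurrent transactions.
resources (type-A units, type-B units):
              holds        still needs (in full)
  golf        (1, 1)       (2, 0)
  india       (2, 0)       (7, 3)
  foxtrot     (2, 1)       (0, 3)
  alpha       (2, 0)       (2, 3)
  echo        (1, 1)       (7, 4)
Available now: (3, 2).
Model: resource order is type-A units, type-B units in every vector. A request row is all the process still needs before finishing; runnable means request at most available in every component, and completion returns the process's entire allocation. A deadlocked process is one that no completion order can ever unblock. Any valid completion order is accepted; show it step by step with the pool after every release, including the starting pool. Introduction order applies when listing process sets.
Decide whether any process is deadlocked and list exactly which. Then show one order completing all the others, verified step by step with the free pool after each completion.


No process is deadlocked.
Key observation: beginning at golf, releases accumulate fast enough that every process eventually fits.
The rest can finish in the order golf, alpha, foxtrot, india, echo. Step-by-step check:
  pool = (3, 2)
  run golf (needs (2, 0), free (3, 2)); after release of (1, 1) the pool is (4, 3)
  run alpha (needs (2, 3), free (4, 3)); after release of (2, 0) the pool is (6, 3)
  run foxtrot (needs (0, 3), free (6, 3)); after release of (2, 1) the pool is (8, 4)
  run india (needs (7, 3), free (8, 4)); after release of (2, 0) the pool is (10, 4)
  run echo (needs (7, 4), free (10, 4)); after release of (1, 1) the pool is (11, 5)


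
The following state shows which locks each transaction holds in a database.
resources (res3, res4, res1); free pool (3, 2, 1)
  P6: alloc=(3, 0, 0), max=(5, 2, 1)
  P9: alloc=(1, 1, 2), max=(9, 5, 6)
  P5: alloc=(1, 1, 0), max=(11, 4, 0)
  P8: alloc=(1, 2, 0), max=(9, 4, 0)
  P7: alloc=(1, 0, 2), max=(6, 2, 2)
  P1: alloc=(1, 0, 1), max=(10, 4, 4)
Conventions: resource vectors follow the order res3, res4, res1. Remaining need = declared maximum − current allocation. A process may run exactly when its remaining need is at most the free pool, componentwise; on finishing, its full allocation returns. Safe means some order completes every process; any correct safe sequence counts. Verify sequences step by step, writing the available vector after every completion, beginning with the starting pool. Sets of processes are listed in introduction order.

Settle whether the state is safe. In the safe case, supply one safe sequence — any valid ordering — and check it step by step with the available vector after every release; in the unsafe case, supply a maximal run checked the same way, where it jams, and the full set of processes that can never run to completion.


UNSAFE.
Key observation: the pool after P6, P7 is (7, 2, 3); every surviving request exceeds it in res3, so progress ends there.
Going as far as possible: P6, P7; after that, nothing fits. Verifying each step:
  pool = (3, 2, 1)
  P6: need (2, 2, 1) fits (3, 2, 1); releases (3, 0, 0), pool now (6, 2, 1)
  P7: need (5, 2, 0) fits (6, 2, 1); releases (1, 0, 2), pool now (7, 2, 3)
  P9 still needs (8, 4, 4) but only (7, 2, 3) is free — short on res3, res4 and res1
  P5 still needs (10, 3, 0) but only (7, 2, 3) is free — short on res3 and res4
  P8 still needs (8, 2, 0) but only (7, 2, 3) is free — short on res3
  P1 still needs (9, 4, 3) but only (7, 2, 3) is free — short on res3 and res4
Processes that can never finish: P9, P5, P8 and P1.


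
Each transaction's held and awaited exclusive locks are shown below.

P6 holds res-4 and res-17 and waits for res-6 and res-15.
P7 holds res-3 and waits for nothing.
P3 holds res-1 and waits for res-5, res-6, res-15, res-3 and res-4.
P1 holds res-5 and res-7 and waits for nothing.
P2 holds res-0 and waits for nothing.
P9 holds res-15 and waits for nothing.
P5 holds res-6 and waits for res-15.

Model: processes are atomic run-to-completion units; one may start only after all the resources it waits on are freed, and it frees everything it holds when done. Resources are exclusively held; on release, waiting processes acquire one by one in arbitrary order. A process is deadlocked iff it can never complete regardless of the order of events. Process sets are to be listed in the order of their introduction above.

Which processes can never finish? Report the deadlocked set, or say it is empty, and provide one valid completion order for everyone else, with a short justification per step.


The deadlocked set is empty.
Key observation: no waiting chain loops back on itself — every chain ends at a process that waits on nothing, so everyone eventually runs.
One completion order for the rest: P1, P2, P9, P5, P7, P6, P3.
Verifying each step:
  P1 waits on nothing -> runs at once and releases res-5 and res-7
  P2 waits on nothing -> runs at once and releases res-0
  P9 waits on nothing -> runs at once and releases res-15
  run P5 (all its waits — res-15 — are resolved); releases res-6
  P7 waits on nothing -> runs at once and releases res-3
  run P6 (all its waits — res-6 and res-15 — are resolved); releases res-4 and res-17
  run P3 (all its waits — res-5, res-6, res-15, res-3 and res-4 — are resolved); releases res-1


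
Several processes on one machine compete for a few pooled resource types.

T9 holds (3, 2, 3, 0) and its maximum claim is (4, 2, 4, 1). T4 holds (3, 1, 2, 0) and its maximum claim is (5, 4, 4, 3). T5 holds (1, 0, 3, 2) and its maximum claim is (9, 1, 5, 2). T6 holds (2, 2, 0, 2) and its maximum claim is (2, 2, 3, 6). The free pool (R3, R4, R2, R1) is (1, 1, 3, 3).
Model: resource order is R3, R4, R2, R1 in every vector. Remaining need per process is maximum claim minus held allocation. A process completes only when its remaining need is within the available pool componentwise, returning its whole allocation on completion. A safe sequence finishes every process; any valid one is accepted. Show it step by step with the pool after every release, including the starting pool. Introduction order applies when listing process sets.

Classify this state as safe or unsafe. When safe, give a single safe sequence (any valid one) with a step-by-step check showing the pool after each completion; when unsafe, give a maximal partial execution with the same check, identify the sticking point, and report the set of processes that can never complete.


UNSAFE.
Key observation: after T9, T4 the pool peaks at (7, 4, 8, 3), and each blocked process is short somewhere: T5 on R3; T6 on R1.
Going as far as possible: T9, T4; after that, nothing fits. Check, step by step:
  pool = (1, 1, 3, 3)
  run T9 (needs (1, 0, 1, 1), free (1, 1, 3, 3)); after release of (3, 2, 3, 0) the pool is (4, 3, 6, 3)
  run T4 (needs (2, 3, 2, 3), free (4, 3, 6, 3)); after release of (3, 1, 2, 0) the pool is (7, 4, 8, 3)
  T5 still needs (8, 1, 2, 0) but only (7, 4, 8, 3) is free — short on R3
  T6 still needs (0, 0, 3, 4) but only (7, 4, 8, 3) is free — short on R1
Processes that can never finish: T5 and T6.


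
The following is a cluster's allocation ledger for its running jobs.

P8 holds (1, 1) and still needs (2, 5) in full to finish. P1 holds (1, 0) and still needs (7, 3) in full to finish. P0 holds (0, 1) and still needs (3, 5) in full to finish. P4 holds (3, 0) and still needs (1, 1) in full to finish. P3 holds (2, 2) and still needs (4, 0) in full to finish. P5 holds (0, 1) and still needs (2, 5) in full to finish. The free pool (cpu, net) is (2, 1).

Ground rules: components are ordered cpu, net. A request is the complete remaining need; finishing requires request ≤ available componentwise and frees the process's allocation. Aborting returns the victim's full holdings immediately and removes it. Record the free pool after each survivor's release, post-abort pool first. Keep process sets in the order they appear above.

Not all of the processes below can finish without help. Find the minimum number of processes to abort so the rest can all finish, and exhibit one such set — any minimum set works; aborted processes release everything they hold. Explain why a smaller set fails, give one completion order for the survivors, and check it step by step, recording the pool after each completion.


Abort P8 and P5.
Key observation: the returned (1, 2) from P8 and P5 is what brings P0 — unrunnable before, under any order — into play at step 4.
Why nothing smaller works — every single abort fails: P8 alone leaves P0 blocked (short on net); P1 alone leaves P8 blocked (short on net); P0 alone leaves P8 blocked (short on net); P4 alone leaves P8 blocked (short on net); P3 alone leaves P8 blocked (short on net); P5 alone leaves P8 blocked (short on net).
One survivor order: P4, P3, P1, P0. Walking it through (post-abort pool first):
  pool = (3, 3)
  P4 needs (1, 1) <= (3, 3) -> finishes; pool += (3, 0) = (6, 3)
  P3 needs (4, 0) <= (6, 3) -> finishes; pool += (2, 2) = (8, 5)
  P1 needs (7, 3) <= (8, 5) -> finishes; pool += (1, 0) = (9, 5)
  P0 needs (3, 5) <= (9, 5) -> finishes; pool += (0, 1) = (9, 6)


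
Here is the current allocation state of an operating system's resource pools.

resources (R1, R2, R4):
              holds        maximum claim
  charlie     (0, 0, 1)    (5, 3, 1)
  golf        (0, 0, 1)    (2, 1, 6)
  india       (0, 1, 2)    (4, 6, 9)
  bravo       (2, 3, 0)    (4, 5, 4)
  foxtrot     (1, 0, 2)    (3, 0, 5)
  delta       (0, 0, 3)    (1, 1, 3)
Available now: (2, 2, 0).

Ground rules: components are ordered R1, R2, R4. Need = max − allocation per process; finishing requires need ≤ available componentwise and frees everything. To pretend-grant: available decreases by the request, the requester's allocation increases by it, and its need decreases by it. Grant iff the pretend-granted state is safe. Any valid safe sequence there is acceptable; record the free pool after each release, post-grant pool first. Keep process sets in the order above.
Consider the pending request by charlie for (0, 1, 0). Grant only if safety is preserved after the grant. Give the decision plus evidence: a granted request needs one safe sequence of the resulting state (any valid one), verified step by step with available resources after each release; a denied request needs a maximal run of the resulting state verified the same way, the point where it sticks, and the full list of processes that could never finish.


DENY: after the grant no complete ordering would exist.
Key observation: the pool after delta, foxtrot, golf is (3, 1, 6); every surviving request exceeds it in R2, so progress ends there.
On the post-grant state, delta, foxtrot, golf is a maximal run — nothing extends it. Verifying each step:
  pool = (2, 1, 0)
  run delta (needs (1, 1, 0), free (2, 1, 0)); after release of (0, 0, 3) the pool is (2, 1, 3)
  run foxtrot (needs (2, 0, 3), free (2, 1, 3)); after release of (1, 0, 2) the pool is (3, 1, 5)
  run golf (needs (2, 1, 5), free (3, 1, 5)); after release of (0, 0, 1) the pool is (3, 1, 6)
  blocked: charlie wants (5, 2, 0), pool (3, 1, 6) — not enough R1 and R2
  blocked: india wants (4, 5, 7), pool (3, 1, 6) — not enough R1, R2 and R4
  blocked: bravo wants (2, 2, 4), pool (3, 1, 6) — not enough R2
Had the request been granted, charlie, india and bravo could never finish.


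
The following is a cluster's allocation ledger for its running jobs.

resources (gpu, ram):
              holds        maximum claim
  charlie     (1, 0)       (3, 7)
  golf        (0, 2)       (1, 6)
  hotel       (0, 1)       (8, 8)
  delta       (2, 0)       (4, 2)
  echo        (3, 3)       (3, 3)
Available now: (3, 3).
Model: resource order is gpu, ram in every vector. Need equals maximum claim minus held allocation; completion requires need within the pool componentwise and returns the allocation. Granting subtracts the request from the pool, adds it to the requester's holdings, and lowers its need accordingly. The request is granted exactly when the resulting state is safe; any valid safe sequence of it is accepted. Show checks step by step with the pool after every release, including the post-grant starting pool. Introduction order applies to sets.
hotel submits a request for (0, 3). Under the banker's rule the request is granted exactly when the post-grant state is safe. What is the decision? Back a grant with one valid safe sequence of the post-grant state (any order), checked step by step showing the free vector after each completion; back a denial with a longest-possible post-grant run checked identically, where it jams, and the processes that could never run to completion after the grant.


DENY — the pretend-granted state is unsafe.
Key observation: ram is the bottleneck — with echo, delta done the pool holds (8, 3), short of every remaining need.
Pretend the grant happened; the run echo, delta goes as far as possible. Step-by-step check:
  pool = (3, 0)
  run echo (needs (0, 0), free (3, 0)); after release of (3, 3) the pool is (6, 3)
  run delta (needs (2, 2), free (6, 3)); after release of (2, 0) the pool is (8, 3)
  charlie cannot run: need (2, 7) vs free (8, 3) (insufficient ram)
  golf cannot run: need (1, 4) vs free (8, 3) (insufficient ram)
  hotel cannot run: need (8, 4) vs free (8, 3) (insufficient ram)
Processes that could never finish after the grant: charlie, golf and hotel.


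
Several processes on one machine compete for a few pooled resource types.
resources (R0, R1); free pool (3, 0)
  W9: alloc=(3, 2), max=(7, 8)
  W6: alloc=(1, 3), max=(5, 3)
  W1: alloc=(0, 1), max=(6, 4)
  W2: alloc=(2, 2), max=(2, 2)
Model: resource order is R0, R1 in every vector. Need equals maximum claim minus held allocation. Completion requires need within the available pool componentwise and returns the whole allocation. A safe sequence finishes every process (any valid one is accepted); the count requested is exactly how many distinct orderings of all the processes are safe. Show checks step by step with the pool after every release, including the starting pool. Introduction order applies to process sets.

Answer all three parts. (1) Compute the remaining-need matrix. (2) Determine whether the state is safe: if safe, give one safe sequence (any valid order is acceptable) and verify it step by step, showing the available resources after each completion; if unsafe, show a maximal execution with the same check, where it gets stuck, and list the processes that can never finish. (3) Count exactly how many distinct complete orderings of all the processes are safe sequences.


(1) Need matrix, components ordered R0, R1:
  W9: (4, 6)
  W6: (4, 0)
  W1: (6, 3)
  W2: (0, 0)
(2) SAFE — a valid safe sequence is W2, W6, W1, W9.
Key observation: W1 marks the first exact bind of the order: its need (6, 3) fits the free (6, 5) with zero slack on a requested resource.
Step-by-step check:
  pool = (3, 0)
  W2 needs (0, 0) <= (3, 0) -> finishes; pool += (2, 2) = (5, 2)
  W6 needs (4, 0) <= (5, 2) -> finishes; pool += (1, 3) = (6, 5)
  W1 needs (6, 3) <= (6, 5) -> finishes; pool += (0, 1) = (6, 6)
  W9 needs (4, 6) <= (6, 6) -> finishes; pool += (3, 2) = (9, 8)
(3) The exact count: 1 of the possible complete orderings is a safe sequence.


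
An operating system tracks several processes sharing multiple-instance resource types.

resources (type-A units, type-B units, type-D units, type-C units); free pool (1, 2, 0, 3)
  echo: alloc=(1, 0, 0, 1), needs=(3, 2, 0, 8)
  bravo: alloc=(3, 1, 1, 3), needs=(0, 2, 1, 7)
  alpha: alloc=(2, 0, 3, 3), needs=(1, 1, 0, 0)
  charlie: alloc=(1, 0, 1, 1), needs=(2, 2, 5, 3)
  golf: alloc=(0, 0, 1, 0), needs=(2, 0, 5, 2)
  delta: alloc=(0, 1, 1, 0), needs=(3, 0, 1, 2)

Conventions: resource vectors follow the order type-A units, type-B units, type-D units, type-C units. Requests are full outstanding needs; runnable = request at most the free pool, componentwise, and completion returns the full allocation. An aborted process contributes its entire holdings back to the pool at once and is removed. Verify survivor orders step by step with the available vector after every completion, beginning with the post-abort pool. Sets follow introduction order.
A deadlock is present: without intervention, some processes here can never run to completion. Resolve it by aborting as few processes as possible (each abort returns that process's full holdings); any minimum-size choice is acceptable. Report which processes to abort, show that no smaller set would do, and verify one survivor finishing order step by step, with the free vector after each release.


The answer: abort echo.
Key observation: before aborting echo, bravo was permanently blocked — no order could ever run it; afterwards it completes at step 2.
Why nothing smaller works: aborting no one leaves the state deadlocked as given.
The survivors complete as alpha, bravo, delta, charlie, golf. Step-by-step check (starting from the post-abort pool):
  pool = (2, 2, 0, 4)
  run alpha (needs (1, 1, 0, 0), free (2, 2, 0, 4)); after release of (2, 0, 3, 3) the pool is (4, 2, 3, 7)
  run bravo (needs (0, 2, 1, 7), free (4, 2, 3, 7)); after release of (3, 1, 1, 3) the pool is (7, 3, 4, 10)
  run delta (needs (3, 0, 1, 2), free (7, 3, 4, 10)); after release of (0, 1, 1, 0) the pool is (7, 4, 5, 10)
  run charlie (needs (2, 2, 5, 3), free (7, 4, 5, 10)); after release of (1, 0, 1, 1) the pool is (8, 4, 6, 11)
  run golf (needs (2, 0, 5, 2), free (8, 4, 6, 11)); after release of (0, 0, 1, 0) the pool is (8, 4, 7, 11)


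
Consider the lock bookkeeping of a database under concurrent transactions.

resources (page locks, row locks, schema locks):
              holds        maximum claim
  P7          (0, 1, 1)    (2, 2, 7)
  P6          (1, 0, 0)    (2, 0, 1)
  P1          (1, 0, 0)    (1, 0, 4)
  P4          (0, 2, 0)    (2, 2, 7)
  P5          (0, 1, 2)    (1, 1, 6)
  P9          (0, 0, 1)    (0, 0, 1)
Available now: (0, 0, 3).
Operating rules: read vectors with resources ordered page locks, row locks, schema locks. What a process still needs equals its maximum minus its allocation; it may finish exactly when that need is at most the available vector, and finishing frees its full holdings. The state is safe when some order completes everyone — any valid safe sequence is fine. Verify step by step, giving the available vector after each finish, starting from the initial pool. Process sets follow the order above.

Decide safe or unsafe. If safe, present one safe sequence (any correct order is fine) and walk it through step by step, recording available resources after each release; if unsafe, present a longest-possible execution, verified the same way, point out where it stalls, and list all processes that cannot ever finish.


SAFE. One safe sequence: P9, P1, P6, P5, P7, P4.
Key observation: P1 marks the first exact bind of the order: its need (0, 0, 4) fits the free (0, 0, 4) with zero slack on a requested resource.
Check, step by step:
  pool = (0, 0, 3)
  P9: need (0, 0, 0) fits (0, 0, 3); releases (0, 0, 1), pool now (0, 0, 4)
  P1: need (0, 0, 4) fits (0, 0, 4); releases (1, 0, 0), pool now (1, 0, 4)
  P6: need (1, 0, 1) fits (1, 0, 4); releases (1, 0, 0), pool now (2, 0, 4)
  P5: need (1, 0, 4) fits (2, 0, 4); releases (0, 1, 2), pool now (2, 1, 6)
  P7: need (2, 1, 6) fits (2, 1, 6); releases (0, 1, 1), pool now (2, 2, 7)
  P4: need (2, 0, 7) fits (2, 2, 7); releases (0, 2, 0), pool now (2, 4, 7)


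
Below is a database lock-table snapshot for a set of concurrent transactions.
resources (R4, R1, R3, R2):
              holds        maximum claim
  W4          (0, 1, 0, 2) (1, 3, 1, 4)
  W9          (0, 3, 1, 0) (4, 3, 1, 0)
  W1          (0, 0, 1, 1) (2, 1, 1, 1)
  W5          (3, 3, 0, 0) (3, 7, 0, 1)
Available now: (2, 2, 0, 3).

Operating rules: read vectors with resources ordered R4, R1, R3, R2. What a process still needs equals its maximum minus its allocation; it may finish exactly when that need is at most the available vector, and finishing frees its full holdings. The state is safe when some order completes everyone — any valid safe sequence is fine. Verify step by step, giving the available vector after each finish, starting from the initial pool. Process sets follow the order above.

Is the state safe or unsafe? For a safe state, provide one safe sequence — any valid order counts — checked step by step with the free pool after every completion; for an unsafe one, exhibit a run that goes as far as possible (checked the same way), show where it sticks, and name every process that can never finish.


UNSAFE — no complete ordering exists.
Key observation: after W1, W4 the pool peaks at (2, 3, 1, 6), and each blocked process is short somewhere: W9 on R4; W5 on R1.
The run W1, W4 cannot be extended any further. Step-by-step check:
  pool = (2, 2, 0, 3)
  run W1 (needs (2, 1, 0, 0), free (2, 2, 0, 3)); after release of (0, 0, 1, 1) the pool is (2, 2, 1, 4)
  run W4 (needs (1, 2, 1, 2), free (2, 2, 1, 4)); after release of (0, 1, 0, 2) the pool is (2, 3, 1, 6)
  W9 still needs (4, 0, 0, 0) but only (2, 3, 1, 6) is free — short on R4
  W5 still needs (0, 4, 0, 1) but only (2, 3, 1, 6) is free — short on R1
Permanently blocked: W9 and W5.


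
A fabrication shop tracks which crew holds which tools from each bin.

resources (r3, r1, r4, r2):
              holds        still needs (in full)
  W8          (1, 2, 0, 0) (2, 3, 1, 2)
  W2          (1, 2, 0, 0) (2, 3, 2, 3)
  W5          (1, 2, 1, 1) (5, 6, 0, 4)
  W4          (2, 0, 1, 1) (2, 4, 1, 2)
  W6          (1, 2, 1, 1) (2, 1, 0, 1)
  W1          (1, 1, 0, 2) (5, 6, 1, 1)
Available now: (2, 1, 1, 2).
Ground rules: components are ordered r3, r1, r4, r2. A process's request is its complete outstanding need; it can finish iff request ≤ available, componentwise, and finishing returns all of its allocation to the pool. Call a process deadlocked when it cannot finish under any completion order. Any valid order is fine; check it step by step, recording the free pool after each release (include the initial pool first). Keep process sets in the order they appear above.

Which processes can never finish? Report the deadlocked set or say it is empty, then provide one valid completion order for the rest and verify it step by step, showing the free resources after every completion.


No process is deadlocked.
Key observation: starting with W6, each completion frees enough for the next — no one is permanently blocked.
The rest can finish in the order W6, W2, W8, W1, W4, W5. Check, step by step:
  pool = (2, 1, 1, 2)
  run W6 (needs (2, 1, 0, 1), free (2, 1, 1, 2)); after release of (1, 2, 1, 1) the pool is (3, 3, 2, 3)
  run W2 (needs (2, 3, 2, 3), free (3, 3, 2, 3)); after release of (1, 2, 0, 0) the pool is (4, 5, 2, 3)
  run W8 (needs (2, 3, 1, 2), free (4, 5, 2, 3)); after release of (1, 2, 0, 0) the pool is (5, 7, 2, 3)
  run W1 (needs (5, 6, 1, 1), free (5, 7, 2, 3)); after release of (1, 1, 0, 2) the pool is (6, 8, 2, 5)
  run W4 (needs (2, 4, 1, 2), free (6, 8, 2, 5)); after release of (2, 0, 1, 1) the pool is (8, 8, 3, 6)
  run W5 (needs (5, 6, 0, 4), free (8, 8, 3, 6)); after release of (1, 2, 1, 1) the pool is (9, 10, 4, 7)


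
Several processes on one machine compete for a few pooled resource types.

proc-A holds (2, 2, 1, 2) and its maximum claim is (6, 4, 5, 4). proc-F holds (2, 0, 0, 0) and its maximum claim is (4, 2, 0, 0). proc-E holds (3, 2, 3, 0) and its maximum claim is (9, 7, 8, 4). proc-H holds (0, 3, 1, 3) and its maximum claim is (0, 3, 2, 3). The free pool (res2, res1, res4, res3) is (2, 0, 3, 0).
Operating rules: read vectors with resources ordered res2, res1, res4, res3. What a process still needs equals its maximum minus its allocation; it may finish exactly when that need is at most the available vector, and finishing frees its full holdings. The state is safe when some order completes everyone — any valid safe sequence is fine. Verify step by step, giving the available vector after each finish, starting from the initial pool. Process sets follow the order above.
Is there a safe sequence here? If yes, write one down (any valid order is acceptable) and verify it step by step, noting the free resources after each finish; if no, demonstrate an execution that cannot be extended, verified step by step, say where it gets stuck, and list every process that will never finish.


The state is SAFE; one workable sequence: proc-H, proc-F, proc-A, proc-E.
Key observation: proc-F marks the first exact bind of the order: its need (2, 2, 0, 0) fits the free (2, 3, 4, 3) with zero slack on a requested resource.
Step-by-step check:
  pool = (2, 0, 3, 0)
  proc-H: need (0, 0, 1, 0) fits (2, 0, 3, 0); releases (0, 3, 1, 3), pool now (2, 3, 4, 3)
  proc-F: need (2, 2, 0, 0) fits (2, 3, 4, 3); releases (2, 0, 0, 0), pool now (4, 3, 4, 3)
  proc-A: need (4, 2, 4, 2) fits (4, 3, 4, 3); releases (2, 2, 1, 2), pool now (6, 5, 5, 5)
  proc-E: need (6, 5, 5, 4) fits (6, 5, 5, 5); releases (3, 2, 3, 0), pool now (9, 7, 8, 5)


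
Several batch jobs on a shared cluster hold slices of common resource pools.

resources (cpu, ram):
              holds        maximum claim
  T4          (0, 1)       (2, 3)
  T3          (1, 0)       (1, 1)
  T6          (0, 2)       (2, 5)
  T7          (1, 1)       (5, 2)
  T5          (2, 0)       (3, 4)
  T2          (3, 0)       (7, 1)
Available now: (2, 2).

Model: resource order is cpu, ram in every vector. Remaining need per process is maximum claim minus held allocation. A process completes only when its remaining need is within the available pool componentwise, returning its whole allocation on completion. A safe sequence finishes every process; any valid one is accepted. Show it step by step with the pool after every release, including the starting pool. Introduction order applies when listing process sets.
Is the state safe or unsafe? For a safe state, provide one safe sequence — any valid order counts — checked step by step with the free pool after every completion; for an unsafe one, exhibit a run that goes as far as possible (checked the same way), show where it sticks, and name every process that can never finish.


SAFE, for example via the order T3, T4, T6, T5, T2, T7.
Key observation: the order's first zero-slack moment is T4 ((2, 2) needed, (3, 2) free — a requested resource with nothing to spare).
Verifying each step:
  pool = (2, 2)
  run T3 (needs (0, 1), free (2, 2)); after release of (1, 0) the pool is (3, 2)
  run T4 (needs (2, 2), free (3, 2)); after release of (0, 1) the pool is (3, 3)
  run T6 (needs (2, 3), free (3, 3)); after release of (0, 2) the pool is (3, 5)
  run T5 (needs (1, 4), free (3, 5)); after release of (2, 0) the pool is (5, 5)
  run T2 (needs (4, 1), free (5, 5)); after release of (3, 0) the pool is (8, 5)
  run T7 (needs (4, 1), free (8, 5)); after release of (1, 1) the pool is (9, 6)


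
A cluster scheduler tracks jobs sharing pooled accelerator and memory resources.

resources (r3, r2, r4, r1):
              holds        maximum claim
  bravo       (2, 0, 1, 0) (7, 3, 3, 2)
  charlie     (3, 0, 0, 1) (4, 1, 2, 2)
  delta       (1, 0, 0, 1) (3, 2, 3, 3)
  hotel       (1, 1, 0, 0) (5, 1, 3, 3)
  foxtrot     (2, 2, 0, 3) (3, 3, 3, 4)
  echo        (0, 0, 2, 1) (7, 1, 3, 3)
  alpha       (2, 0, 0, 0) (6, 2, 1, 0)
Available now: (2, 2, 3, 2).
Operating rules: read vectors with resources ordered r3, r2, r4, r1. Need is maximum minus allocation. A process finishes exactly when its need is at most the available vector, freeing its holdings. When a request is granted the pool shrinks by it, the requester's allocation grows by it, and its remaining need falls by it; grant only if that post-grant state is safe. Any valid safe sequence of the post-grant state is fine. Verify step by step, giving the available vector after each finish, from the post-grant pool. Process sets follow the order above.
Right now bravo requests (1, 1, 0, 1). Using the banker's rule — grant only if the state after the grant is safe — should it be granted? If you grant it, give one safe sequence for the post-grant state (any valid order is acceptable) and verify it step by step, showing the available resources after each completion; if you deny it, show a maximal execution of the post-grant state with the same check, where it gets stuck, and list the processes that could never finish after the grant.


GRANT: granting preserves safety; a valid post-grant sequence is foxtrot, delta, bravo, hotel, echo, alpha, charlie.
Key observation: with (1, 1, 3, 1) left after the transfer, foxtrot can run at once — the state stays safe.
Step-by-step check of the post-grant state:
  pool = (1, 1, 3, 1)
  foxtrot needs (1, 1, 3, 1) <= (1, 1, 3, 1) -> finishes; pool += (2, 2, 0, 3) = (3, 3, 3, 4)
  delta needs (2, 2, 3, 2) <= (3, 3, 3, 4) -> finishes; pool += (1, 0, 0, 1) = (4, 3, 3, 5)
  bravo needs (4, 2, 2, 1) <= (4, 3, 3, 5) -> finishes; pool += (3, 1, 1, 1) = (7, 4, 4, 6)
  hotel needs (4, 0, 3, 3) <= (7, 4, 4, 6) -> finishes; pool += (1, 1, 0, 0) = (8, 5, 4, 6)
  echo needs (7, 1, 1, 2) <= (8, 5, 4, 6) -> finishes; pool += (0, 0, 2, 1) = (8, 5, 6, 7)
  alpha needs (4, 2, 1, 0) <= (8, 5, 6, 7) -> finishes; pool += (2, 0, 0, 0) = (10, 5, 6, 7)
  charlie needs (1, 1, 2, 1) <= (10, 5, 6, 7) -> finishes; pool += (3, 0, 0, 1) = (13, 5, 6, 8)


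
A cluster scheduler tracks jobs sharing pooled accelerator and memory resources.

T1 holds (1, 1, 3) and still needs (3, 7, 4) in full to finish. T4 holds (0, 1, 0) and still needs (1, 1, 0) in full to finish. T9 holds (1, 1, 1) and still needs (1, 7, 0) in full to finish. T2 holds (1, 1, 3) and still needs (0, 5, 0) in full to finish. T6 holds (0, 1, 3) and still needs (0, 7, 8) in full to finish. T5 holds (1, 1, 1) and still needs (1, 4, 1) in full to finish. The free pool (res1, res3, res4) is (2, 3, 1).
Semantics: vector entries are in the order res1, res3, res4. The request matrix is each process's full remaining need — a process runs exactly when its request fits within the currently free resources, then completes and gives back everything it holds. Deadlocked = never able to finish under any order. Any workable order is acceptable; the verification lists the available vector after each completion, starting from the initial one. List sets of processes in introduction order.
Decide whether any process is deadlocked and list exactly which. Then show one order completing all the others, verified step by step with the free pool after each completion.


The deadlocked set is T1, T9 and T6.
Key observation: once T4, T5, T2 finish, the pool peaks at (4, 6, 5) — and every remaining process still needs more res3 than that.
A valid finishing order for the others: T4, T5, T2. Step-by-step check:
  pool = (2, 3, 1)
  run T4 (needs (1, 1, 0), free (2, 3, 1)); after release of (0, 1, 0) the pool is (2, 4, 1)
  run T5 (needs (1, 4, 1), free (2, 4, 1)); after release of (1, 1, 1) the pool is (3, 5, 2)
  run T2 (needs (0, 5, 0), free (3, 5, 2)); after release of (1, 1, 3) the pool is (4, 6, 5)
None of the blocked processes ever fits:
  T1 still needs (3, 7, 4) but only (4, 6, 5) is free — short on res3
  T9 still needs (1, 7, 0) but only (4, 6, 5) is free — short on res3
  T6 still needs (0, 7, 8) but only (4, 6, 5) is free — short on res3 and res4


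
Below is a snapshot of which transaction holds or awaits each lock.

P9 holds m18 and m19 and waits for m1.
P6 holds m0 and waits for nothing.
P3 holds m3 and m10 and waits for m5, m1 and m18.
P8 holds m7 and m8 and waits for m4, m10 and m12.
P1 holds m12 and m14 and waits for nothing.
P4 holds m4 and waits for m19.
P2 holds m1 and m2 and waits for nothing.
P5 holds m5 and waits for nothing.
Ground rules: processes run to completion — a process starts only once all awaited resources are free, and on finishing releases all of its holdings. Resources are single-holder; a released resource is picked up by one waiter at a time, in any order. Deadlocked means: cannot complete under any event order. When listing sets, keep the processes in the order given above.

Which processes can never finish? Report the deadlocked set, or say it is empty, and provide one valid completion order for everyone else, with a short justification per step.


No process is deadlocked.
Key observation: the wait relation is loop-free; peeling off processes with no waits unwinds the whole state.
A valid finishing order for the others: P5, P6, P2, P1, P9, P3, P4, P8.
Walking it through:
  P5 waits on nothing -> runs at once and releases m5
  P6 waits on nothing -> runs at once and releases m0
  P2 waits on nothing -> runs at once and releases m1 and m2
  P1 waits on nothing -> runs at once and releases m12 and m14
  P9 waits on m1 — all released -> runs and releases m18 and m19
  P3 waits on m5, m1 and m18 — all released -> runs and releases m3 and m10
  P4 waits on m19 — all released -> runs and releases m4
  P8 waits on m4, m10 and m12 — all released -> runs and releases m7 and m8


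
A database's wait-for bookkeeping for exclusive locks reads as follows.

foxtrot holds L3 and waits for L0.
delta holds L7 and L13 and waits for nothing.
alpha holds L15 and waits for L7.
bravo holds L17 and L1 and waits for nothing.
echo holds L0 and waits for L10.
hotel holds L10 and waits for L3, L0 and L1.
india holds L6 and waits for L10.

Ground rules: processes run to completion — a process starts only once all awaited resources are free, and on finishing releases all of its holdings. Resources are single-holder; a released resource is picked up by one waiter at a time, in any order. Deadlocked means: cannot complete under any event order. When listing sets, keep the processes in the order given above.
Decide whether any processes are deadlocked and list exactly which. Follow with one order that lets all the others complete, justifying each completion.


The deadlocked set is foxtrot, echo, hotel and india.
Key observation: the cycle foxtrot -> echo -> hotel -> foxtrot can never break — each member waits on the next; india waits into the deadlock from upstream.
A valid finishing order for the others: delta, alpha, bravo.
Check, step by step:
  delta: no waits; runs immediately, freeing L7 and L13
  run alpha (all its waits — L7 — are resolved); releases L15
  bravo: no waits; runs immediately, freeing L17 and L1


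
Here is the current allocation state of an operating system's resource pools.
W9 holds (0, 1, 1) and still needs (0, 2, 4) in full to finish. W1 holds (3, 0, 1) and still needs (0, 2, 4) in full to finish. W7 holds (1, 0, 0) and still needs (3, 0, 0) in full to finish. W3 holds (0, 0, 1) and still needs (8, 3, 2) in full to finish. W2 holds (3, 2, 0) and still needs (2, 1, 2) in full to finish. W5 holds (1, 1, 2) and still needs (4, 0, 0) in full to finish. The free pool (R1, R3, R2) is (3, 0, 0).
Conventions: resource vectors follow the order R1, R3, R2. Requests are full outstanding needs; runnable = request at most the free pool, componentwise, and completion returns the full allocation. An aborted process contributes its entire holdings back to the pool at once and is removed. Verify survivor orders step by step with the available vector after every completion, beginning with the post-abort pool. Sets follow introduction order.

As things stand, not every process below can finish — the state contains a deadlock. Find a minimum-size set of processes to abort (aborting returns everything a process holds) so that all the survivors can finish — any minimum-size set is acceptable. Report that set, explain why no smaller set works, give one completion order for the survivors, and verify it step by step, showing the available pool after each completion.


The answer: abort W9.
Key observation: aborting W9 returns (0, 1, 1), and W1 — hopeless before — runs at step 5 with the returned capacity in the pool.
Why nothing smaller works: aborting no one leaves the state deadlocked as given.
Survivors finish in the order: W7, W5, W2, W3, W1. Verifying each step (pool after the aborts first):
  pool = (3, 1, 1)
  W7 needs (3, 0, 0) <= (3, 1, 1) -> finishes; pool += (1, 0, 0) = (4, 1, 1)
  W5 needs (4, 0, 0) <= (4, 1, 1) -> finishes; pool += (1, 1, 2) = (5, 2, 3)
  W2 needs (2, 1, 2) <= (5, 2, 3) -> finishes; pool += (3, 2, 0) = (8, 4, 3)
  W3 needs (8, 3, 2) <= (8, 4, 3) -> finishes; pool += (0, 0, 1) = (8, 4, 4)
  W1 needs (0, 2, 4) <= (8, 4, 4) -> finishes; pool += (3, 0, 1) = (11, 4, 5)
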